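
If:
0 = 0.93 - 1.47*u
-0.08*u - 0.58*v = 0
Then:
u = 0.63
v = -0.09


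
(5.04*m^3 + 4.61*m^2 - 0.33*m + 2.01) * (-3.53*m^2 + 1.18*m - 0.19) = -17.7912*m^5 - 10.3261*m^4 + 5.6471*m^3 - 8.3606*m^2 + 2.4345*m - 0.3819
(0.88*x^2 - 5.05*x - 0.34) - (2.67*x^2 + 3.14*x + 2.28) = -1.79*x^2 - 8.19*x - 2.62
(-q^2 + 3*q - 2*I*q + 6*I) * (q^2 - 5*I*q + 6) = -q^4 + 3*q^3 + 3*I*q^3 - 16*q^2 - 9*I*q^2 + 48*q - 12*I*q + 36*I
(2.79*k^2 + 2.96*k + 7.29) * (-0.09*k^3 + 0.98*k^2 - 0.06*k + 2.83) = -0.2511*k^5 + 2.4678*k^4 + 2.0773*k^3 + 14.8623*k^2 + 7.9394*k + 20.6307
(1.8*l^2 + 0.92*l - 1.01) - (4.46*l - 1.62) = 1.8*l^2 - 3.54*l + 0.61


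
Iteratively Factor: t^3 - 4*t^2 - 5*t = (t + 1)*(t^2 - 5*t) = (t - 5)*(t + 1)*(t)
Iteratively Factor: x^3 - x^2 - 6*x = (x)*(x^2 - x - 6) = x*(x + 2)*(x - 3)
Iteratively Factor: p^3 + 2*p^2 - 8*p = (p)*(p^2 + 2*p - 8) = p*(p - 2)*(p + 4)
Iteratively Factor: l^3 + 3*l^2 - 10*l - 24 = (l + 4)*(l^2 - l - 6) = (l - 3)*(l + 4)*(l + 2)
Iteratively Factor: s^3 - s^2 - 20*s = (s - 5)*(s^2 + 4*s) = (s - 5)*(s + 4)*(s)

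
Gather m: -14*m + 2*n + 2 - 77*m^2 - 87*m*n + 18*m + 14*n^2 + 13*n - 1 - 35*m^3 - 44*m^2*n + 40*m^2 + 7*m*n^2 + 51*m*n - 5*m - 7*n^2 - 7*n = -35*m^3 + m^2*(-44*n - 37) + m*(7*n^2 - 36*n - 1) + 7*n^2 + 8*n + 1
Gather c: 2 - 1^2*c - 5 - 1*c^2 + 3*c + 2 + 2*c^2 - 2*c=c^2 - 1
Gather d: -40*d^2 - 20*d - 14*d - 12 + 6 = -40*d^2 - 34*d - 6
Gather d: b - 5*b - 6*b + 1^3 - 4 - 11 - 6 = -10*b - 20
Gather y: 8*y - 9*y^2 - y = -9*y^2 + 7*y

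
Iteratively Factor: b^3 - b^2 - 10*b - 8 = (b + 1)*(b^2 - 2*b - 8) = (b - 4)*(b + 1)*(b + 2)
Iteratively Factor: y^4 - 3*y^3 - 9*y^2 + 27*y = (y)*(y^3 - 3*y^2 - 9*y + 27) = y*(y - 3)*(y^2 - 9) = y*(y - 3)*(y + 3)*(y - 3)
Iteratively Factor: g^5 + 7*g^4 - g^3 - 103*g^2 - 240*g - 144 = (g + 3)*(g^4 + 4*g^3 - 13*g^2 - 64*g - 48) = (g - 4)*(g + 3)*(g^3 + 8*g^2 + 19*g + 12) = (g - 4)*(g + 3)^2*(g^2 + 5*g + 4) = (g - 4)*(g + 3)^2*(g + 4)*(g + 1)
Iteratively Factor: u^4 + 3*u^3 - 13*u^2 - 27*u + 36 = (u - 1)*(u^3 + 4*u^2 - 9*u - 36) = (u - 3)*(u - 1)*(u^2 + 7*u + 12) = (u - 3)*(u - 1)*(u + 3)*(u + 4)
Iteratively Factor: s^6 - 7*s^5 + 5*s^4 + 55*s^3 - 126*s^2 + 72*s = (s)*(s^5 - 7*s^4 + 5*s^3 + 55*s^2 - 126*s + 72) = s*(s - 4)*(s^4 - 3*s^3 - 7*s^2 + 27*s - 18) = s*(s - 4)*(s - 3)*(s^3 - 7*s + 6) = s*(s - 4)*(s - 3)*(s + 3)*(s^2 - 3*s + 2) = s*(s - 4)*(s - 3)*(s - 2)*(s + 3)*(s - 1)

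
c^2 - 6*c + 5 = (c - 5)*(c - 1)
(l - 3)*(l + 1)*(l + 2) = l^3 - 7*l - 6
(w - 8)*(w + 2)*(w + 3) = w^3 - 3*w^2 - 34*w - 48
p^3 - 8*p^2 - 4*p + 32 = (p - 8)*(p - 2)*(p + 2)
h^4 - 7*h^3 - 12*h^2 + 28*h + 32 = (h - 8)*(h - 2)*(h + 1)*(h + 2)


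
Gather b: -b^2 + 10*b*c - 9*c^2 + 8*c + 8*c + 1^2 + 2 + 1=-b^2 + 10*b*c - 9*c^2 + 16*c + 4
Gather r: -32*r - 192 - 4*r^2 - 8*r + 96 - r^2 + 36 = -5*r^2 - 40*r - 60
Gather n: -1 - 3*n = -3*n - 1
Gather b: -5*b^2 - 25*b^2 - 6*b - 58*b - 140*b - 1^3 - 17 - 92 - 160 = -30*b^2 - 204*b - 270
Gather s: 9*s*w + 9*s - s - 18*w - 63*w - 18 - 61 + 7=s*(9*w + 8) - 81*w - 72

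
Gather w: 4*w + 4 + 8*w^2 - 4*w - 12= 8*w^2 - 8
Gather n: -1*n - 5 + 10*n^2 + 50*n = 10*n^2 + 49*n - 5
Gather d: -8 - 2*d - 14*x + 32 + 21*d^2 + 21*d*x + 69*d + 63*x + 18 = 21*d^2 + d*(21*x + 67) + 49*x + 42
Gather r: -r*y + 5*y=-r*y + 5*y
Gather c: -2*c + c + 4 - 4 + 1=1 - c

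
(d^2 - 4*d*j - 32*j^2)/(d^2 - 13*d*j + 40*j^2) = (d + 4*j)/(d - 5*j)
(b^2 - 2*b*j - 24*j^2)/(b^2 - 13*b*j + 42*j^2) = (b + 4*j)/(b - 7*j)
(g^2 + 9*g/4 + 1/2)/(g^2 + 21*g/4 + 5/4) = (g + 2)/(g + 5)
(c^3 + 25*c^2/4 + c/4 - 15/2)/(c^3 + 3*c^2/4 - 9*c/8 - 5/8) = 2*(c + 6)/(2*c + 1)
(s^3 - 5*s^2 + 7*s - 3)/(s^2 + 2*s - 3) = (s^2 - 4*s + 3)/(s + 3)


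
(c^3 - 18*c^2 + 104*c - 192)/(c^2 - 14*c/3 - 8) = 3*(c^2 - 12*c + 32)/(3*c + 4)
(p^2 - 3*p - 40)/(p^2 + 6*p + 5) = (p - 8)/(p + 1)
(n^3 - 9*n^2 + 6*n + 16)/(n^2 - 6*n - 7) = (n^2 - 10*n + 16)/(n - 7)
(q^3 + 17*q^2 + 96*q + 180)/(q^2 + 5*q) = q + 12 + 36/q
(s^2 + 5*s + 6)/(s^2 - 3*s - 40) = (s^2 + 5*s + 6)/(s^2 - 3*s - 40)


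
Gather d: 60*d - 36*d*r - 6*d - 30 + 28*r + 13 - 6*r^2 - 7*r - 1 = d*(54 - 36*r) - 6*r^2 + 21*r - 18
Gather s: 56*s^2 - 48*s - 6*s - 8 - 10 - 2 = 56*s^2 - 54*s - 20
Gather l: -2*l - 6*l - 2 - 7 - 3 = -8*l - 12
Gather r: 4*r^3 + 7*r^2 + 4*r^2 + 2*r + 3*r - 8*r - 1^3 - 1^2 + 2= 4*r^3 + 11*r^2 - 3*r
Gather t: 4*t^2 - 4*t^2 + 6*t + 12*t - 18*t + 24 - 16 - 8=0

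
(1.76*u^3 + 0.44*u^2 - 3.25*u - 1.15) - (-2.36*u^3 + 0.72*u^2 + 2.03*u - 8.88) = 4.12*u^3 - 0.28*u^2 - 5.28*u + 7.73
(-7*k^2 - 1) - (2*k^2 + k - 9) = -9*k^2 - k + 8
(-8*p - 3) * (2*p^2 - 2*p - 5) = -16*p^3 + 10*p^2 + 46*p + 15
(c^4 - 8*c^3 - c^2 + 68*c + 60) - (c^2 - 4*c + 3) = c^4 - 8*c^3 - 2*c^2 + 72*c + 57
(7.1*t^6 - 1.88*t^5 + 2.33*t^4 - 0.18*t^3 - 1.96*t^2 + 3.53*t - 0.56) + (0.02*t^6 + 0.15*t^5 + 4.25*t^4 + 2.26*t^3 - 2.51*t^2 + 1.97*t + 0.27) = 7.12*t^6 - 1.73*t^5 + 6.58*t^4 + 2.08*t^3 - 4.47*t^2 + 5.5*t - 0.29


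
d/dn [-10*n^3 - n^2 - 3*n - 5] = -30*n^2 - 2*n - 3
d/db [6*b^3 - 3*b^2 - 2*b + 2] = 18*b^2 - 6*b - 2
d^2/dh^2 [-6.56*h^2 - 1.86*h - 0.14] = -13.1200000000000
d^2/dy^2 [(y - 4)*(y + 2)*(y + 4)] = 6*y + 4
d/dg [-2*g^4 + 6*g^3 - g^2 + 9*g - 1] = -8*g^3 + 18*g^2 - 2*g + 9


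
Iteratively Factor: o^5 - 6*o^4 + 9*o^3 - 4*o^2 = (o - 4)*(o^4 - 2*o^3 + o^2) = (o - 4)*(o - 1)*(o^3 - o^2) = (o - 4)*(o - 1)^2*(o^2) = o*(o - 4)*(o - 1)^2*(o)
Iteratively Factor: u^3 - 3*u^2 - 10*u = (u - 5)*(u^2 + 2*u) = (u - 5)*(u + 2)*(u)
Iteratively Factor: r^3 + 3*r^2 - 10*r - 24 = (r + 4)*(r^2 - r - 6) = (r + 2)*(r + 4)*(r - 3)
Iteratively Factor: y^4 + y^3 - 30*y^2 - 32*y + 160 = (y + 4)*(y^3 - 3*y^2 - 18*y + 40) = (y - 5)*(y + 4)*(y^2 + 2*y - 8) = (y - 5)*(y - 2)*(y + 4)*(y + 4)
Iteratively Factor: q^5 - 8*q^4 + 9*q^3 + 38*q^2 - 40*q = (q - 5)*(q^4 - 3*q^3 - 6*q^2 + 8*q) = (q - 5)*(q - 1)*(q^3 - 2*q^2 - 8*q) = q*(q - 5)*(q - 1)*(q^2 - 2*q - 8) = q*(q - 5)*(q - 1)*(q + 2)*(q - 4)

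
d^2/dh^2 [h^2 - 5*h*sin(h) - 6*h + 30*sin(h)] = 5*h*sin(h) - 30*sin(h) - 10*cos(h) + 2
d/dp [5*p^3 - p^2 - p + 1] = 15*p^2 - 2*p - 1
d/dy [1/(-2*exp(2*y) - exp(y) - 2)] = (4*exp(y) + 1)*exp(y)/(2*exp(2*y) + exp(y) + 2)^2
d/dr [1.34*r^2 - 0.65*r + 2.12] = 2.68*r - 0.65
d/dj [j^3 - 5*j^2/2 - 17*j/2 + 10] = 3*j^2 - 5*j - 17/2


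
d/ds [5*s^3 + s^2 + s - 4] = 15*s^2 + 2*s + 1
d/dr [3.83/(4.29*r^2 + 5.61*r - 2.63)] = (-32.8614*r - 21.4863)/(4.29*r^2 + 5.61*r - 2.63)^2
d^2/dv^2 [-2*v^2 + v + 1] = -4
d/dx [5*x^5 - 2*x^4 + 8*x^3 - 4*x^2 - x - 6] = 25*x^4 - 8*x^3 + 24*x^2 - 8*x - 1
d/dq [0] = 0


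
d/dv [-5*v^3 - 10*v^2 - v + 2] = -15*v^2 - 20*v - 1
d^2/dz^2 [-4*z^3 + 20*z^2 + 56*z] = 40 - 24*z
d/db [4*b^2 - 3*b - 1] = 8*b - 3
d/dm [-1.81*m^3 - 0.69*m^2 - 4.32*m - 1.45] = -5.43*m^2 - 1.38*m - 4.32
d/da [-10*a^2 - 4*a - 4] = -20*a - 4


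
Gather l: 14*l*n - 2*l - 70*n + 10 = l*(14*n - 2) - 70*n + 10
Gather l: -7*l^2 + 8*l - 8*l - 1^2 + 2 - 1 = -7*l^2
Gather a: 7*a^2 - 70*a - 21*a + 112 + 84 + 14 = 7*a^2 - 91*a + 210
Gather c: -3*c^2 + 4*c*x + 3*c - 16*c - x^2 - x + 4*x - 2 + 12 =-3*c^2 + c*(4*x - 13) - x^2 + 3*x + 10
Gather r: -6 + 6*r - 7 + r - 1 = 7*r - 14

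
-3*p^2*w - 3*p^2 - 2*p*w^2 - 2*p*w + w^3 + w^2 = (-3*p + w)*(p + w)*(w + 1)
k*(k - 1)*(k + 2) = k^3 + k^2 - 2*k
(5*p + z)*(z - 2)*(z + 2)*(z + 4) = 5*p*z^3 + 20*p*z^2 - 20*p*z - 80*p + z^4 + 4*z^3 - 4*z^2 - 16*z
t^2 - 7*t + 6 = (t - 6)*(t - 1)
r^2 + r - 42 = (r - 6)*(r + 7)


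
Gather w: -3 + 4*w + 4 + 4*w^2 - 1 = 4*w^2 + 4*w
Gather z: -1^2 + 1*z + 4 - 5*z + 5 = 8 - 4*z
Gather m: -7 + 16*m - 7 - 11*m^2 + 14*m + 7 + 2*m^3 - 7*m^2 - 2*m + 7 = 2*m^3 - 18*m^2 + 28*m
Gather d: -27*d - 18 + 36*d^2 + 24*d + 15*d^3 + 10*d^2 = 15*d^3 + 46*d^2 - 3*d - 18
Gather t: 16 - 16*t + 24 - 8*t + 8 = 48 - 24*t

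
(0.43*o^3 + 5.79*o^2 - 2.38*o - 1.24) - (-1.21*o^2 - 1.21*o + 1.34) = 0.43*o^3 + 7.0*o^2 - 1.17*o - 2.58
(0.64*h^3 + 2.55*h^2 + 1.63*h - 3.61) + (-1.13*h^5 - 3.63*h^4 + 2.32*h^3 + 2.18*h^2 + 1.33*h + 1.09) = -1.13*h^5 - 3.63*h^4 + 2.96*h^3 + 4.73*h^2 + 2.96*h - 2.52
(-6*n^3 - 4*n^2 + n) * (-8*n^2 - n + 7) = 48*n^5 + 38*n^4 - 46*n^3 - 29*n^2 + 7*n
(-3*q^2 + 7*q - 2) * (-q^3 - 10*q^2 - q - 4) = 3*q^5 + 23*q^4 - 65*q^3 + 25*q^2 - 26*q + 8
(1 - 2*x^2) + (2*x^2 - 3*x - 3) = -3*x - 2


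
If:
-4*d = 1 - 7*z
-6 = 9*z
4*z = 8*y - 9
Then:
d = -17/12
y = 19/24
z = -2/3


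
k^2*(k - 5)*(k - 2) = k^4 - 7*k^3 + 10*k^2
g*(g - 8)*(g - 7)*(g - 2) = g^4 - 17*g^3 + 86*g^2 - 112*g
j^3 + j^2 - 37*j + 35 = (j - 5)*(j - 1)*(j + 7)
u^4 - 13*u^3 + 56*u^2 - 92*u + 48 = (u - 6)*(u - 4)*(u - 2)*(u - 1)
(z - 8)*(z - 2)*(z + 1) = z^3 - 9*z^2 + 6*z + 16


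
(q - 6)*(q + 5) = q^2 - q - 30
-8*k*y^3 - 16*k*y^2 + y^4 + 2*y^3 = y^2*(-8*k + y)*(y + 2)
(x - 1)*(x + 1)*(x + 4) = x^3 + 4*x^2 - x - 4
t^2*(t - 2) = t^3 - 2*t^2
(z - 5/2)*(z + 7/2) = z^2 + z - 35/4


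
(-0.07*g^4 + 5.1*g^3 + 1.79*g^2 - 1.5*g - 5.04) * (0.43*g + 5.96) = -0.0301*g^5 + 1.7758*g^4 + 31.1657*g^3 + 10.0234*g^2 - 11.1072*g - 30.0384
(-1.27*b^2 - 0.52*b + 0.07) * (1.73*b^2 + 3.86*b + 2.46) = -2.1971*b^4 - 5.8018*b^3 - 5.0103*b^2 - 1.009*b + 0.1722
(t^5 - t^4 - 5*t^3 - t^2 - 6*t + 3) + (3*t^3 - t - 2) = t^5 - t^4 - 2*t^3 - t^2 - 7*t + 1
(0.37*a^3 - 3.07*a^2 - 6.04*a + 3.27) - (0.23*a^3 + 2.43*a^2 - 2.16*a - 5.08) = 0.14*a^3 - 5.5*a^2 - 3.88*a + 8.35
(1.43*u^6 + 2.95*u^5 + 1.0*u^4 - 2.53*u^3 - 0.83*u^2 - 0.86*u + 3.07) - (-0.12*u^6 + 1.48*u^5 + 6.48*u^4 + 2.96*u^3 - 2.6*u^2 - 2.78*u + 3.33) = 1.55*u^6 + 1.47*u^5 - 5.48*u^4 - 5.49*u^3 + 1.77*u^2 + 1.92*u - 0.26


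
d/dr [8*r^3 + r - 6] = 24*r^2 + 1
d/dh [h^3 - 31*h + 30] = 3*h^2 - 31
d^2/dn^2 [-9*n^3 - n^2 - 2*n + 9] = -54*n - 2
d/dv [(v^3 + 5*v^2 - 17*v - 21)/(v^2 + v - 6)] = (v^4 + 2*v^3 + 4*v^2 - 18*v + 123)/(v^4 + 2*v^3 - 11*v^2 - 12*v + 36)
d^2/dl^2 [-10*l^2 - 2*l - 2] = -20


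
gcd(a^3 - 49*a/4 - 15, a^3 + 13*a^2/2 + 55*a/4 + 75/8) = a^2 + 4*a + 15/4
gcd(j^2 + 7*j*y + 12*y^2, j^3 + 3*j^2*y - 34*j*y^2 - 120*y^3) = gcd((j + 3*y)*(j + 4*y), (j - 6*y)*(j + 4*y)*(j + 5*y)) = j + 4*y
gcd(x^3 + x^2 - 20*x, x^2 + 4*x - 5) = x + 5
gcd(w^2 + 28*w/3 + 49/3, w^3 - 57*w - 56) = w + 7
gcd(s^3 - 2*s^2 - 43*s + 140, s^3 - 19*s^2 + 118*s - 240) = s - 5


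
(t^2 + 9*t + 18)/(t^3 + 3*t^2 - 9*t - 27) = (t + 6)/(t^2 - 9)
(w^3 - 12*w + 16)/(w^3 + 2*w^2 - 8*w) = (w - 2)/w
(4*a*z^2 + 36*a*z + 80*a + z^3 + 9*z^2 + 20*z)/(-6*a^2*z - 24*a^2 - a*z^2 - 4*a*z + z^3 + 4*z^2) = (4*a*z + 20*a + z^2 + 5*z)/(-6*a^2 - a*z + z^2)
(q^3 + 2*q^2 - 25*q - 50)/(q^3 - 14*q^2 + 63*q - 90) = (q^2 + 7*q + 10)/(q^2 - 9*q + 18)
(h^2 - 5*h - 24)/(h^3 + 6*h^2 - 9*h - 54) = (h - 8)/(h^2 + 3*h - 18)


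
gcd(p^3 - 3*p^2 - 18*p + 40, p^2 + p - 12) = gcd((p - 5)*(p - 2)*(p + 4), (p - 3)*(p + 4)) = p + 4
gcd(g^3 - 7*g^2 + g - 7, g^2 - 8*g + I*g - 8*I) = g + I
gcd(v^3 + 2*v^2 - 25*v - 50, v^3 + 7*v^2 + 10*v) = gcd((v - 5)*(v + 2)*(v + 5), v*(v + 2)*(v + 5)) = v^2 + 7*v + 10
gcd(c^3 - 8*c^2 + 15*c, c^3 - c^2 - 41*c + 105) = c^2 - 8*c + 15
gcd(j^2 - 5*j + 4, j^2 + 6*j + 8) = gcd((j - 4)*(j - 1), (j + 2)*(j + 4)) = 1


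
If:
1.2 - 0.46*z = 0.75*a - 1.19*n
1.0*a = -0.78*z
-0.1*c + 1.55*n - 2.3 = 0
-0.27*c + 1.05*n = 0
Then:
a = 22.20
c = 7.70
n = 1.98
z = -28.46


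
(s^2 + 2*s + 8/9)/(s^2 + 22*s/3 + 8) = (s + 2/3)/(s + 6)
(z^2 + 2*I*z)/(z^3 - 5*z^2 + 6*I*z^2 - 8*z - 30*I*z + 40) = z/(z^2 + z*(-5 + 4*I) - 20*I)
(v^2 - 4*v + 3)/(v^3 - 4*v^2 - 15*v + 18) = (v - 3)/(v^2 - 3*v - 18)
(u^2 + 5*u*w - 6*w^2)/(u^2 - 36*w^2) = (u - w)/(u - 6*w)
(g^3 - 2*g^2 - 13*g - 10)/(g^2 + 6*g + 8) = (g^2 - 4*g - 5)/(g + 4)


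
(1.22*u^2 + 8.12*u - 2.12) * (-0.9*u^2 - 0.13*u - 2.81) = -1.098*u^4 - 7.4666*u^3 - 2.5758*u^2 - 22.5416*u + 5.9572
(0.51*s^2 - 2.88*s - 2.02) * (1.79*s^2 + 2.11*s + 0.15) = 0.9129*s^4 - 4.0791*s^3 - 9.6161*s^2 - 4.6942*s - 0.303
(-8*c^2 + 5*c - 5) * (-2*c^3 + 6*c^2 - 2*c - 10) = 16*c^5 - 58*c^4 + 56*c^3 + 40*c^2 - 40*c + 50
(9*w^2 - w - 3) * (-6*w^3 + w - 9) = -54*w^5 + 6*w^4 + 27*w^3 - 82*w^2 + 6*w + 27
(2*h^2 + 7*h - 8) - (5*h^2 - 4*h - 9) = -3*h^2 + 11*h + 1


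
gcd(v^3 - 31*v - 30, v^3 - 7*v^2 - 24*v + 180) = v^2 - v - 30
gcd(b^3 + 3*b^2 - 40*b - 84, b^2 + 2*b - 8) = 1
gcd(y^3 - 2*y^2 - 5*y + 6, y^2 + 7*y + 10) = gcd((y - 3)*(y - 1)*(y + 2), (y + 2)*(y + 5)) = y + 2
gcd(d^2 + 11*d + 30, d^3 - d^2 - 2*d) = 1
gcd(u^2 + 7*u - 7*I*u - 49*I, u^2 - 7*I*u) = u - 7*I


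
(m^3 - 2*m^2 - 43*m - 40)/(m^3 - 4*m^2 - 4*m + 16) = (m^3 - 2*m^2 - 43*m - 40)/(m^3 - 4*m^2 - 4*m + 16)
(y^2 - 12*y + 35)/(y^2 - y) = (y^2 - 12*y + 35)/(y*(y - 1))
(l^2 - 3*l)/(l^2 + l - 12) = l/(l + 4)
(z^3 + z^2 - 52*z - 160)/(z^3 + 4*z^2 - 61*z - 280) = (z + 4)/(z + 7)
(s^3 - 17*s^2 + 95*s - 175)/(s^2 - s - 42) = (s^2 - 10*s + 25)/(s + 6)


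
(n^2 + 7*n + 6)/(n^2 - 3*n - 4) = (n + 6)/(n - 4)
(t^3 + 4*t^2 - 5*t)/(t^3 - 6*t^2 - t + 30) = t*(t^2 + 4*t - 5)/(t^3 - 6*t^2 - t + 30)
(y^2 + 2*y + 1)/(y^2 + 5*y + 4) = (y + 1)/(y + 4)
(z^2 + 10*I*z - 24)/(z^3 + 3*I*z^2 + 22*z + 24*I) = (z + 4*I)/(z^2 - 3*I*z + 4)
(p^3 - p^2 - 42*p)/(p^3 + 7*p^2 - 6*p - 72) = p*(p - 7)/(p^2 + p - 12)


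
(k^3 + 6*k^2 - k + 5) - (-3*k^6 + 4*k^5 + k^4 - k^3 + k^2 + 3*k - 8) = 3*k^6 - 4*k^5 - k^4 + 2*k^3 + 5*k^2 - 4*k + 13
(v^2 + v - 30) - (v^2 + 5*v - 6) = -4*v - 24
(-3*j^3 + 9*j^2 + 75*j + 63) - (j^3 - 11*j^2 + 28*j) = -4*j^3 + 20*j^2 + 47*j + 63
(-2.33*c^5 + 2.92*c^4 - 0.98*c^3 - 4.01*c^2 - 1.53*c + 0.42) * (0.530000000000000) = -1.2349*c^5 + 1.5476*c^4 - 0.5194*c^3 - 2.1253*c^2 - 0.8109*c + 0.2226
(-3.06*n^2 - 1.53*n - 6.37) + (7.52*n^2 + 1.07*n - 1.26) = 4.46*n^2 - 0.46*n - 7.63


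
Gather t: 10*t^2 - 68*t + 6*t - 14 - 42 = 10*t^2 - 62*t - 56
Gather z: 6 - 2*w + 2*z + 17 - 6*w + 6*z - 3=-8*w + 8*z + 20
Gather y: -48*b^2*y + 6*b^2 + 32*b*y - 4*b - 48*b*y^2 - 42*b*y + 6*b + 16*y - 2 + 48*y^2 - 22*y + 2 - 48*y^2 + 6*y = 6*b^2 - 48*b*y^2 + 2*b + y*(-48*b^2 - 10*b)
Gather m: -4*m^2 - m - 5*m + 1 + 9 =-4*m^2 - 6*m + 10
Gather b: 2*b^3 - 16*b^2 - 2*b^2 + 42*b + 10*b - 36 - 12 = 2*b^3 - 18*b^2 + 52*b - 48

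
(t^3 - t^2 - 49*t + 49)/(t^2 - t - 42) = (t^2 + 6*t - 7)/(t + 6)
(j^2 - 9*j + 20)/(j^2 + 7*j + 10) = (j^2 - 9*j + 20)/(j^2 + 7*j + 10)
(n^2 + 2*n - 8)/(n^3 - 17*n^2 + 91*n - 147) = (n^2 + 2*n - 8)/(n^3 - 17*n^2 + 91*n - 147)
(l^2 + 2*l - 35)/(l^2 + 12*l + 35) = (l - 5)/(l + 5)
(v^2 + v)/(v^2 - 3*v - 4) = v/(v - 4)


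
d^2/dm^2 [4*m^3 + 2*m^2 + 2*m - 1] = 24*m + 4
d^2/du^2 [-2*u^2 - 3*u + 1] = -4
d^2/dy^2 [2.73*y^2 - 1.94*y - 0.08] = 5.46000000000000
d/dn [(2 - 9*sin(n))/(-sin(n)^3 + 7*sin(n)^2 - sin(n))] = (-18*sin(n)^3 + 69*sin(n)^2 - 28*sin(n) + 2)*cos(n)/((sin(n)^2 - 7*sin(n) + 1)^2*sin(n)^2)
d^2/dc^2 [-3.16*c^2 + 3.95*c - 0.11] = -6.32000000000000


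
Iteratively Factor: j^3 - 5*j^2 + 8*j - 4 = (j - 2)*(j^2 - 3*j + 2) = (j - 2)^2*(j - 1)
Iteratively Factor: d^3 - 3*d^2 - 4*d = (d + 1)*(d^2 - 4*d) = d*(d + 1)*(d - 4)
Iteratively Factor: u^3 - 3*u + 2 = (u - 1)*(u^2 + u - 2) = (u - 1)*(u + 2)*(u - 1)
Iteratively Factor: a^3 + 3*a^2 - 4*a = (a - 1)*(a^2 + 4*a) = a*(a - 1)*(a + 4)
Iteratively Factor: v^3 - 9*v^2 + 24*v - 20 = (v - 2)*(v^2 - 7*v + 10) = (v - 2)^2*(v - 5)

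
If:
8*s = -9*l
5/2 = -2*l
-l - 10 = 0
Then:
No Solution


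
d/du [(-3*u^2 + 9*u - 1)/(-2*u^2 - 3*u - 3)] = (27*u^2 + 14*u - 30)/(4*u^4 + 12*u^3 + 21*u^2 + 18*u + 9)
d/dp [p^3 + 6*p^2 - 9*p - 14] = 3*p^2 + 12*p - 9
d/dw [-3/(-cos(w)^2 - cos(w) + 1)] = 3*(2*cos(w) + 1)*sin(w)/(-sin(w)^2 + cos(w))^2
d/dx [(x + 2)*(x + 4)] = 2*x + 6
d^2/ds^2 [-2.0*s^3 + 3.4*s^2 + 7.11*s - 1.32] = 6.8 - 12.0*s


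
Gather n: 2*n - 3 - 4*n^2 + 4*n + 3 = -4*n^2 + 6*n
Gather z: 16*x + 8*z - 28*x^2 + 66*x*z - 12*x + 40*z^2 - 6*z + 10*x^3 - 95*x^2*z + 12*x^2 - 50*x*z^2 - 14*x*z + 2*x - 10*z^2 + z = 10*x^3 - 16*x^2 + 6*x + z^2*(30 - 50*x) + z*(-95*x^2 + 52*x + 3)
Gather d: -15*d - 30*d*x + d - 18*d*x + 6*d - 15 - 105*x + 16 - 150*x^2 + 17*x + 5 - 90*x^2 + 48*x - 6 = d*(-48*x - 8) - 240*x^2 - 40*x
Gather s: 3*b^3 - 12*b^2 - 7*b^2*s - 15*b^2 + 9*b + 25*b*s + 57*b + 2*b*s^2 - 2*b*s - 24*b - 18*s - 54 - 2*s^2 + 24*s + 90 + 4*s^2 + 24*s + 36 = 3*b^3 - 27*b^2 + 42*b + s^2*(2*b + 2) + s*(-7*b^2 + 23*b + 30) + 72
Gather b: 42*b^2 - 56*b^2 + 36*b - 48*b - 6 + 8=-14*b^2 - 12*b + 2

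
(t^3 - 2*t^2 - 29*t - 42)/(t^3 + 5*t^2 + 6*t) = (t - 7)/t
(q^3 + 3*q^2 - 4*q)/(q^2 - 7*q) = (q^2 + 3*q - 4)/(q - 7)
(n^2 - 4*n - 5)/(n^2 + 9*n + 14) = (n^2 - 4*n - 5)/(n^2 + 9*n + 14)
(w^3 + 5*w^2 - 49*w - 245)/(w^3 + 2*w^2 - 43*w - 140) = (w + 7)/(w + 4)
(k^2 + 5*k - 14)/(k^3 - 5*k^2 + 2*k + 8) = (k + 7)/(k^2 - 3*k - 4)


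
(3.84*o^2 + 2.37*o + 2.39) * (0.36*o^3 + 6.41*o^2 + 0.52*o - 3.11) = 1.3824*o^5 + 25.4676*o^4 + 18.0489*o^3 + 4.6099*o^2 - 6.1279*o - 7.4329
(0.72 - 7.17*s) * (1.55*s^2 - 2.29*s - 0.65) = -11.1135*s^3 + 17.5353*s^2 + 3.0117*s - 0.468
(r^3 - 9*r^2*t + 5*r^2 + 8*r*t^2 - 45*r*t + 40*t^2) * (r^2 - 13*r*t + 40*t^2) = r^5 - 22*r^4*t + 5*r^4 + 165*r^3*t^2 - 110*r^3*t - 464*r^2*t^3 + 825*r^2*t^2 + 320*r*t^4 - 2320*r*t^3 + 1600*t^4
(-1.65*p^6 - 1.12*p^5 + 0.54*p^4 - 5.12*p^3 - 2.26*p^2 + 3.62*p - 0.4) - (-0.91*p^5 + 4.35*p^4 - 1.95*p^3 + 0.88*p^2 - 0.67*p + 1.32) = -1.65*p^6 - 0.21*p^5 - 3.81*p^4 - 3.17*p^3 - 3.14*p^2 + 4.29*p - 1.72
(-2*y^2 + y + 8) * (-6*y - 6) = 12*y^3 + 6*y^2 - 54*y - 48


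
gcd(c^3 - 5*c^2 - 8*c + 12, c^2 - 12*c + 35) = 1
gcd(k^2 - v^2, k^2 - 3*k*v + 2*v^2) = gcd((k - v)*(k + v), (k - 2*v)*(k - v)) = -k + v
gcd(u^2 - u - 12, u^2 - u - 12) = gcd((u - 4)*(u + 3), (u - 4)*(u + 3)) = u^2 - u - 12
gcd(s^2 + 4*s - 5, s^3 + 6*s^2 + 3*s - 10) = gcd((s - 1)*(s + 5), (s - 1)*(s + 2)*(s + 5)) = s^2 + 4*s - 5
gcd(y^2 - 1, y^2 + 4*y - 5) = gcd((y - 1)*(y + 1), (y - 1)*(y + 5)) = y - 1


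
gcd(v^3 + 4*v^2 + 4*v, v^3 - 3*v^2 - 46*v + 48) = 1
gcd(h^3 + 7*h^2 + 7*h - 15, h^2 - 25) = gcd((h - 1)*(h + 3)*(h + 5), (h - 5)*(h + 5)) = h + 5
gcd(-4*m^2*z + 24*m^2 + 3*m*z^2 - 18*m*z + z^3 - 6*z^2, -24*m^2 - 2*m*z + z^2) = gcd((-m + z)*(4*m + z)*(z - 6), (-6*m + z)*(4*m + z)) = 4*m + z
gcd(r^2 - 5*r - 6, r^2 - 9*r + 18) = r - 6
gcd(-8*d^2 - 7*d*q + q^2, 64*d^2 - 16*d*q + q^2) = -8*d + q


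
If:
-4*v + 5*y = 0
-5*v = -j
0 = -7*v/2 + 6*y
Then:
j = 0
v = 0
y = 0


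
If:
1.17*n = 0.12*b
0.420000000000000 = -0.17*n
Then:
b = -24.09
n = -2.47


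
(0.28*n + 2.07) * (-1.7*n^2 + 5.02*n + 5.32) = -0.476*n^3 - 2.1134*n^2 + 11.881*n + 11.0124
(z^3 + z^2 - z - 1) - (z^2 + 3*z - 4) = z^3 - 4*z + 3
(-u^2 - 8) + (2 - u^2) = -2*u^2 - 6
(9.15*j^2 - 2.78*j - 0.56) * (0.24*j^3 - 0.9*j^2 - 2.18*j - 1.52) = 2.196*j^5 - 8.9022*j^4 - 17.5794*j^3 - 7.3436*j^2 + 5.4464*j + 0.8512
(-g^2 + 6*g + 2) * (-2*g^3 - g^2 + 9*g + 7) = 2*g^5 - 11*g^4 - 19*g^3 + 45*g^2 + 60*g + 14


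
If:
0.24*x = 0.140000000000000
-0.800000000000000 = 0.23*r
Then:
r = -3.48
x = 0.58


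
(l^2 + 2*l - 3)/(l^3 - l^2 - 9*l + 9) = 1/(l - 3)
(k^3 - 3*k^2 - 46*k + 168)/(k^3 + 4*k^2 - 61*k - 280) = (k^2 - 10*k + 24)/(k^2 - 3*k - 40)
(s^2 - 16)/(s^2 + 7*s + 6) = (s^2 - 16)/(s^2 + 7*s + 6)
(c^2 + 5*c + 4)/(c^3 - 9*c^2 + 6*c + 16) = (c + 4)/(c^2 - 10*c + 16)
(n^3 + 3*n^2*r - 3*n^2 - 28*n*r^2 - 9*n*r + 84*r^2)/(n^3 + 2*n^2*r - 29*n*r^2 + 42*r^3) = (n^2 - 4*n*r - 3*n + 12*r)/(n^2 - 5*n*r + 6*r^2)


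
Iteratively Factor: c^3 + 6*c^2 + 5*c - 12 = (c - 1)*(c^2 + 7*c + 12) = (c - 1)*(c + 3)*(c + 4)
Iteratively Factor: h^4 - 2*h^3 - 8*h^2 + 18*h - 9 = (h + 3)*(h^3 - 5*h^2 + 7*h - 3) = (h - 3)*(h + 3)*(h^2 - 2*h + 1) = (h - 3)*(h - 1)*(h + 3)*(h - 1)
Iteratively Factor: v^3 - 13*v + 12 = (v - 1)*(v^2 + v - 12) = (v - 3)*(v - 1)*(v + 4)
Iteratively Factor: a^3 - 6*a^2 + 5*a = (a - 5)*(a^2 - a) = (a - 5)*(a - 1)*(a)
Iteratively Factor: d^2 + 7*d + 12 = (d + 4)*(d + 3)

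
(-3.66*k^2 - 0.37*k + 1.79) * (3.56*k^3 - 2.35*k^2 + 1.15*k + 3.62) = -13.0296*k^5 + 7.2838*k^4 + 3.0329*k^3 - 17.8812*k^2 + 0.7191*k + 6.4798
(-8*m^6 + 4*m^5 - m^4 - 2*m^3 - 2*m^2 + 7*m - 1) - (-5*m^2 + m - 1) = -8*m^6 + 4*m^5 - m^4 - 2*m^3 + 3*m^2 + 6*m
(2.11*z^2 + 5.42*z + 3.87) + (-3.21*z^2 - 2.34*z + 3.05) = -1.1*z^2 + 3.08*z + 6.92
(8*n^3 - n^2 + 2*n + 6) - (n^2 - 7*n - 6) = 8*n^3 - 2*n^2 + 9*n + 12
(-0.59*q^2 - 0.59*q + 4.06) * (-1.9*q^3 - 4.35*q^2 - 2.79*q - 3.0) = 1.121*q^5 + 3.6875*q^4 - 3.5014*q^3 - 14.2449*q^2 - 9.5574*q - 12.18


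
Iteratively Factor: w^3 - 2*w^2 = (w)*(w^2 - 2*w) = w*(w - 2)*(w)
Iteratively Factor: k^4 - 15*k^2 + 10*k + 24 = (k + 1)*(k^3 - k^2 - 14*k + 24) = (k - 3)*(k + 1)*(k^2 + 2*k - 8) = (k - 3)*(k + 1)*(k + 4)*(k - 2)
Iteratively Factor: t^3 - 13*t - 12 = (t - 4)*(t^2 + 4*t + 3) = (t - 4)*(t + 1)*(t + 3)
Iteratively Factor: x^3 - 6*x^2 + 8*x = (x - 4)*(x^2 - 2*x) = (x - 4)*(x - 2)*(x)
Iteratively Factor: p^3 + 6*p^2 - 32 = (p - 2)*(p^2 + 8*p + 16) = (p - 2)*(p + 4)*(p + 4)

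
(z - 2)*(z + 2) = z^2 - 4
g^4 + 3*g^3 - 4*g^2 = g^2*(g - 1)*(g + 4)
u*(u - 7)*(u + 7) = u^3 - 49*u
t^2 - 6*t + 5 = (t - 5)*(t - 1)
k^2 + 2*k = k*(k + 2)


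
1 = 1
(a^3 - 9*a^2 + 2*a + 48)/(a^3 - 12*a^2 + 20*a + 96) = (a - 3)/(a - 6)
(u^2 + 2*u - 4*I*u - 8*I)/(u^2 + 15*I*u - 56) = (u^2 + u*(2 - 4*I) - 8*I)/(u^2 + 15*I*u - 56)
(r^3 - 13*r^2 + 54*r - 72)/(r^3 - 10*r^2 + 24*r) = (r - 3)/r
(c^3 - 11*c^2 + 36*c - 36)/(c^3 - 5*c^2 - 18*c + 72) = (c - 2)/(c + 4)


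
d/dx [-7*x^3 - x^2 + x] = -21*x^2 - 2*x + 1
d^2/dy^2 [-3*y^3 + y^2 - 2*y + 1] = 2 - 18*y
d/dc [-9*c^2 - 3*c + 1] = -18*c - 3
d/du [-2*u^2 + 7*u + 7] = 7 - 4*u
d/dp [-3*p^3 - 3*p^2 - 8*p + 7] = -9*p^2 - 6*p - 8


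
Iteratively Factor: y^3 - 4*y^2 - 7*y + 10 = (y - 5)*(y^2 + y - 2) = (y - 5)*(y + 2)*(y - 1)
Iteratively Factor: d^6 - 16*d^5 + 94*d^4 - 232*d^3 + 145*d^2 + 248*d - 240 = (d - 4)*(d^5 - 12*d^4 + 46*d^3 - 48*d^2 - 47*d + 60) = (d - 4)*(d - 1)*(d^4 - 11*d^3 + 35*d^2 - 13*d - 60) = (d - 4)*(d - 1)*(d + 1)*(d^3 - 12*d^2 + 47*d - 60) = (d - 5)*(d - 4)*(d - 1)*(d + 1)*(d^2 - 7*d + 12) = (d - 5)*(d - 4)^2*(d - 1)*(d + 1)*(d - 3)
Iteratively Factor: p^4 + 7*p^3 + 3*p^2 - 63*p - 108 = (p + 3)*(p^3 + 4*p^2 - 9*p - 36) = (p + 3)*(p + 4)*(p^2 - 9) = (p - 3)*(p + 3)*(p + 4)*(p + 3)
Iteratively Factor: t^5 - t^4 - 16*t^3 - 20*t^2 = (t)*(t^4 - t^3 - 16*t^2 - 20*t) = t*(t - 5)*(t^3 + 4*t^2 + 4*t) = t*(t - 5)*(t + 2)*(t^2 + 2*t) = t*(t - 5)*(t + 2)^2*(t)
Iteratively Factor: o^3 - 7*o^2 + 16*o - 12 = (o - 2)*(o^2 - 5*o + 6) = (o - 3)*(o - 2)*(o - 2)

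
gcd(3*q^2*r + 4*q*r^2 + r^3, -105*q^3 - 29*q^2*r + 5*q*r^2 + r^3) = 3*q + r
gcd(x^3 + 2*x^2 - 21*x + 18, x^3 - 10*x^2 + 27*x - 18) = x^2 - 4*x + 3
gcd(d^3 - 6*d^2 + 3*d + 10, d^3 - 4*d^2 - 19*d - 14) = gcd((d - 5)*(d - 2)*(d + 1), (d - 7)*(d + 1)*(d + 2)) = d + 1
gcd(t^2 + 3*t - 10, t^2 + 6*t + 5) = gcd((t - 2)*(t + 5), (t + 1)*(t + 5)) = t + 5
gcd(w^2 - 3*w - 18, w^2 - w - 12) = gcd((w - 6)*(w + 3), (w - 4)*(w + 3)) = w + 3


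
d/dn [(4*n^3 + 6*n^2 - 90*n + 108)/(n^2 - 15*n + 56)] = 4*(n^4 - 30*n^3 + 168*n^2 + 114*n - 855)/(n^4 - 30*n^3 + 337*n^2 - 1680*n + 3136)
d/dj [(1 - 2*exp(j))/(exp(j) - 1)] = 1/(4*sinh(j/2)^2)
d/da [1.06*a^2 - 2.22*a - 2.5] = 2.12*a - 2.22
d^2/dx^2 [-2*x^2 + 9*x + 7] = -4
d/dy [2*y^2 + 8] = 4*y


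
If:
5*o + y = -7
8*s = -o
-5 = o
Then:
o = -5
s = 5/8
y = 18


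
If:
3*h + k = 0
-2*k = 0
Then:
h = 0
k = 0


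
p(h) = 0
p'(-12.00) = 0.00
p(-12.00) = 0.00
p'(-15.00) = 0.00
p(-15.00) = 0.00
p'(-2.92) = 0.00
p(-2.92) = 0.00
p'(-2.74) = 0.00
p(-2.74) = 0.00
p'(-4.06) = 0.00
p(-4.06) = 0.00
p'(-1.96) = 0.00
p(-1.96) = 0.00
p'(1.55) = 0.00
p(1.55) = 0.00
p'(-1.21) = 0.00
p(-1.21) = 0.00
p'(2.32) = 0.00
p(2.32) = 0.00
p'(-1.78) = 0.00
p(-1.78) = 0.00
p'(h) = 0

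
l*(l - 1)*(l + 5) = l^3 + 4*l^2 - 5*l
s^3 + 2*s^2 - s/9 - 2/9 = (s - 1/3)*(s + 1/3)*(s + 2)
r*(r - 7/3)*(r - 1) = r^3 - 10*r^2/3 + 7*r/3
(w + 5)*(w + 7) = w^2 + 12*w + 35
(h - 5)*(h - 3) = h^2 - 8*h + 15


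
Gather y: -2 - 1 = -3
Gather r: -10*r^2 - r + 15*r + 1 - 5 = -10*r^2 + 14*r - 4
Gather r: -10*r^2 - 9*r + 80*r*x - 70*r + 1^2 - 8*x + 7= -10*r^2 + r*(80*x - 79) - 8*x + 8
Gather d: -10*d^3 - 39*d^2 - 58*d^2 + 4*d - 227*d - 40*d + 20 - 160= -10*d^3 - 97*d^2 - 263*d - 140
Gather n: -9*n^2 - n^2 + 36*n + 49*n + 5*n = -10*n^2 + 90*n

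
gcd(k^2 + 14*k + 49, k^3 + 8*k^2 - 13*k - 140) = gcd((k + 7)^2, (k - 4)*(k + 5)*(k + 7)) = k + 7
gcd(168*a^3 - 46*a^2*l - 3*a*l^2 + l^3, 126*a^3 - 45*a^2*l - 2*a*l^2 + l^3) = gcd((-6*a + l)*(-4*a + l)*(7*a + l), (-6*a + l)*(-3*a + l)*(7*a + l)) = 42*a^2 - a*l - l^2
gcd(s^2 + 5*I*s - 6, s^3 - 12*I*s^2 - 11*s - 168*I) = s + 3*I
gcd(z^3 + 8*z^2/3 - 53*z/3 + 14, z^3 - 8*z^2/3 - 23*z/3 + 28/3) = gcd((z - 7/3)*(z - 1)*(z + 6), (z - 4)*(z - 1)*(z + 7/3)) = z - 1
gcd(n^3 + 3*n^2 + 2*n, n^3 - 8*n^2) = n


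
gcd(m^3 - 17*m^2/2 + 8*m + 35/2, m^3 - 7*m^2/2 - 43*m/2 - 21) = m - 7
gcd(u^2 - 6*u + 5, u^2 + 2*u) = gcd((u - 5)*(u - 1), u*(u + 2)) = 1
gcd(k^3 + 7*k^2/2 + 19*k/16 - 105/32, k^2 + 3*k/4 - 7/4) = k + 7/4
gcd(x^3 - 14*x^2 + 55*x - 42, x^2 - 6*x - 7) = x - 7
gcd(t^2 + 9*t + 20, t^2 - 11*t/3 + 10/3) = 1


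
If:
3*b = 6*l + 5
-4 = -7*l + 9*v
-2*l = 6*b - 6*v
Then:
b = -22/21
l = -19/14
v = -3/2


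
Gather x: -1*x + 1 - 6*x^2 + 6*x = -6*x^2 + 5*x + 1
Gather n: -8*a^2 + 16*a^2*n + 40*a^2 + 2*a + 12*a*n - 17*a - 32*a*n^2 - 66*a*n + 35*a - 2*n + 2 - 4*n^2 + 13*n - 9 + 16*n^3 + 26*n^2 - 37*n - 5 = 32*a^2 + 20*a + 16*n^3 + n^2*(22 - 32*a) + n*(16*a^2 - 54*a - 26) - 12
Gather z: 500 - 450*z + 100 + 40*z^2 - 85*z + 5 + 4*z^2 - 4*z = 44*z^2 - 539*z + 605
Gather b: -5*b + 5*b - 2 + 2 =0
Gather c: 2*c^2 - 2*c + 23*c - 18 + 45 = 2*c^2 + 21*c + 27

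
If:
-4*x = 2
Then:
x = -1/2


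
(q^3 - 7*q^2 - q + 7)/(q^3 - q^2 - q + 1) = (q - 7)/(q - 1)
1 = 1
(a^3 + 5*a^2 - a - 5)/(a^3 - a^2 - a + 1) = (a + 5)/(a - 1)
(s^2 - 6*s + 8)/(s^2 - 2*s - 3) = (-s^2 + 6*s - 8)/(-s^2 + 2*s + 3)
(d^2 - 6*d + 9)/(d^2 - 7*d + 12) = (d - 3)/(d - 4)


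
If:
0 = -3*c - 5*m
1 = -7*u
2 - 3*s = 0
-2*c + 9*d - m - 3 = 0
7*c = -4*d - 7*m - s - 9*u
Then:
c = -225/1078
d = 139/462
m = 135/1078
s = 2/3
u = -1/7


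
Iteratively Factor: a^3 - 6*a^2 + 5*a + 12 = (a - 3)*(a^2 - 3*a - 4) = (a - 3)*(a + 1)*(a - 4)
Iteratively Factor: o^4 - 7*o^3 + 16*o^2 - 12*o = (o - 2)*(o^3 - 5*o^2 + 6*o) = (o - 2)^2*(o^2 - 3*o) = (o - 3)*(o - 2)^2*(o)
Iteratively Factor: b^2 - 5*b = (b - 5)*(b)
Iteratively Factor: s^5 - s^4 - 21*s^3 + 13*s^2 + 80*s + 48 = (s - 4)*(s^4 + 3*s^3 - 9*s^2 - 23*s - 12) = (s - 4)*(s - 3)*(s^3 + 6*s^2 + 9*s + 4) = (s - 4)*(s - 3)*(s + 4)*(s^2 + 2*s + 1) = (s - 4)*(s - 3)*(s + 1)*(s + 4)*(s + 1)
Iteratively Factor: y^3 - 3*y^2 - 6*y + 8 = (y - 1)*(y^2 - 2*y - 8) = (y - 1)*(y + 2)*(y - 4)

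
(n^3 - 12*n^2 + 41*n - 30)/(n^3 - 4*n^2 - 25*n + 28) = (n^2 - 11*n + 30)/(n^2 - 3*n - 28)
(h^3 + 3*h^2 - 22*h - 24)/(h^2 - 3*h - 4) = h + 6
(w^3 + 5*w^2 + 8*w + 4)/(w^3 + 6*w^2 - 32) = (w^3 + 5*w^2 + 8*w + 4)/(w^3 + 6*w^2 - 32)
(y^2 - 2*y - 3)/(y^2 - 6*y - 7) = (y - 3)/(y - 7)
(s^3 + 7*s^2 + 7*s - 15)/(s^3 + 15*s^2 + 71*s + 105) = (s - 1)/(s + 7)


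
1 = 1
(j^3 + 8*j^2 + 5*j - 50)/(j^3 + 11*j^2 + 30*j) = (j^2 + 3*j - 10)/(j*(j + 6))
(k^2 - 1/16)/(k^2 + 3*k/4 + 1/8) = (4*k - 1)/(2*(2*k + 1))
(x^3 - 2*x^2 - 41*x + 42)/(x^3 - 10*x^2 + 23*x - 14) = (x + 6)/(x - 2)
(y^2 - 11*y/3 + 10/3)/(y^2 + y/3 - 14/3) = (3*y - 5)/(3*y + 7)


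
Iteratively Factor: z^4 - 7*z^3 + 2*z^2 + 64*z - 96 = (z - 2)*(z^3 - 5*z^2 - 8*z + 48) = (z - 2)*(z + 3)*(z^2 - 8*z + 16) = (z - 4)*(z - 2)*(z + 3)*(z - 4)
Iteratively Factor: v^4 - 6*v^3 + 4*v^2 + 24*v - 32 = (v - 2)*(v^3 - 4*v^2 - 4*v + 16) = (v - 2)*(v + 2)*(v^2 - 6*v + 8) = (v - 4)*(v - 2)*(v + 2)*(v - 2)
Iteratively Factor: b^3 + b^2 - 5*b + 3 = (b + 3)*(b^2 - 2*b + 1) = (b - 1)*(b + 3)*(b - 1)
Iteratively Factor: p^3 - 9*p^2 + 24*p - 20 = (p - 5)*(p^2 - 4*p + 4) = (p - 5)*(p - 2)*(p - 2)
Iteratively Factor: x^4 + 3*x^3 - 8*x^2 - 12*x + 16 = (x + 2)*(x^3 + x^2 - 10*x + 8) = (x - 2)*(x + 2)*(x^2 + 3*x - 4) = (x - 2)*(x + 2)*(x + 4)*(x - 1)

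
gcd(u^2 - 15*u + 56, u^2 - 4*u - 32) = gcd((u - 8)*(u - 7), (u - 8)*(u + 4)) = u - 8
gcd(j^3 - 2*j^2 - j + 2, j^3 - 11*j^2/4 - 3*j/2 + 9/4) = j + 1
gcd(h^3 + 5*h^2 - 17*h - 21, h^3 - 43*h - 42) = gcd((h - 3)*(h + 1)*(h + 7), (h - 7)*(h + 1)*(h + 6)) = h + 1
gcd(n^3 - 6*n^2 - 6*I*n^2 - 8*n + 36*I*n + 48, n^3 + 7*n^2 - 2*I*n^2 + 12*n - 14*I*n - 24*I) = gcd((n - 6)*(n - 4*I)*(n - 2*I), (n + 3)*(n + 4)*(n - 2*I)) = n - 2*I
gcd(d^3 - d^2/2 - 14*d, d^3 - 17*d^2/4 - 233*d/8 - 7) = d + 7/2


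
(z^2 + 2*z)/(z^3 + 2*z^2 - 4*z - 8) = z/(z^2 - 4)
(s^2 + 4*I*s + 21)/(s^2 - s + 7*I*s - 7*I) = (s - 3*I)/(s - 1)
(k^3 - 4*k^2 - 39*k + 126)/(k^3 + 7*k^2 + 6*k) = (k^2 - 10*k + 21)/(k*(k + 1))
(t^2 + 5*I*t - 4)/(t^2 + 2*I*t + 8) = (t + I)/(t - 2*I)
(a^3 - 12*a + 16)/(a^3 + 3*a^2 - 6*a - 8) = (a - 2)/(a + 1)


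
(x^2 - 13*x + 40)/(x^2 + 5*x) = (x^2 - 13*x + 40)/(x*(x + 5))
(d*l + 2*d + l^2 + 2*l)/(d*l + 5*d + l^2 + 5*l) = (l + 2)/(l + 5)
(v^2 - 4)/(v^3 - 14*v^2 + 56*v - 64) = (v + 2)/(v^2 - 12*v + 32)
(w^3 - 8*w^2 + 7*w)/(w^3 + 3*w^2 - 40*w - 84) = w*(w^2 - 8*w + 7)/(w^3 + 3*w^2 - 40*w - 84)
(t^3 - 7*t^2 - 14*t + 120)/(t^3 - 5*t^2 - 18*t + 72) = (t - 5)/(t - 3)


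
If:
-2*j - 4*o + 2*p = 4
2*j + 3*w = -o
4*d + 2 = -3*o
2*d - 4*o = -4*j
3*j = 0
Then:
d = -4/11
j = 0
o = -2/11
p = 18/11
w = 2/33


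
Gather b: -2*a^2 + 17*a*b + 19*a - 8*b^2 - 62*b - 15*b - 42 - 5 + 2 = -2*a^2 + 19*a - 8*b^2 + b*(17*a - 77) - 45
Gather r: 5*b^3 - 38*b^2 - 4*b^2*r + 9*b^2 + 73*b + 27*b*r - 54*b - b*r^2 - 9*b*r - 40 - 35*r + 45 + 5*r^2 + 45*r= 5*b^3 - 29*b^2 + 19*b + r^2*(5 - b) + r*(-4*b^2 + 18*b + 10) + 5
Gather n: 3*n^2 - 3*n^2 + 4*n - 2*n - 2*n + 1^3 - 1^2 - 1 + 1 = 0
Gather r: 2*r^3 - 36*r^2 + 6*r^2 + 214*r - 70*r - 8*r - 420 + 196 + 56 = 2*r^3 - 30*r^2 + 136*r - 168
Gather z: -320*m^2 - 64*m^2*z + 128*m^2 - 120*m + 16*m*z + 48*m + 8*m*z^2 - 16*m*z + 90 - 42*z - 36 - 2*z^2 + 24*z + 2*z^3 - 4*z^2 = -192*m^2 - 72*m + 2*z^3 + z^2*(8*m - 6) + z*(-64*m^2 - 18) + 54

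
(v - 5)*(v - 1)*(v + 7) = v^3 + v^2 - 37*v + 35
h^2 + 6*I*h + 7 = (h - I)*(h + 7*I)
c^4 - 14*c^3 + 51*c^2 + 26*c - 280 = (c - 7)*(c - 5)*(c - 4)*(c + 2)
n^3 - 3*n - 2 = (n - 2)*(n + 1)^2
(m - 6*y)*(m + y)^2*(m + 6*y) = m^4 + 2*m^3*y - 35*m^2*y^2 - 72*m*y^3 - 36*y^4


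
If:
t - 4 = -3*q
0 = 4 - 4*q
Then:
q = 1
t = 1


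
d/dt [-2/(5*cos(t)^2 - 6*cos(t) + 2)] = 4*(3 - 5*cos(t))*sin(t)/(5*cos(t)^2 - 6*cos(t) + 2)^2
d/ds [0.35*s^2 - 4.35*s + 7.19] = 0.7*s - 4.35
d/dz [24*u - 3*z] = -3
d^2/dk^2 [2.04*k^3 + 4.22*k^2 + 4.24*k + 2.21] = 12.24*k + 8.44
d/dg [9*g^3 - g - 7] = 27*g^2 - 1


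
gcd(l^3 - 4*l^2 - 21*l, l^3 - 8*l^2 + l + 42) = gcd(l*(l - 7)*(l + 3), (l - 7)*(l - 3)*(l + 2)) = l - 7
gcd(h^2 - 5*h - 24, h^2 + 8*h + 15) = h + 3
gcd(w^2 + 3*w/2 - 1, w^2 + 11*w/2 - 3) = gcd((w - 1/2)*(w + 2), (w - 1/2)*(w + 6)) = w - 1/2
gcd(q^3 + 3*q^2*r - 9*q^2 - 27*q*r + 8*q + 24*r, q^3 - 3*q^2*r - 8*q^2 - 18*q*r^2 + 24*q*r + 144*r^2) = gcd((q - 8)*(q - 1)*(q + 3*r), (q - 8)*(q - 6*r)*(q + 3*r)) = q^2 + 3*q*r - 8*q - 24*r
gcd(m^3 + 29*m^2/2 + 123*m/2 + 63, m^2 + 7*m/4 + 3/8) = m + 3/2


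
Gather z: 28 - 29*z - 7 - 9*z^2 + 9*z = -9*z^2 - 20*z + 21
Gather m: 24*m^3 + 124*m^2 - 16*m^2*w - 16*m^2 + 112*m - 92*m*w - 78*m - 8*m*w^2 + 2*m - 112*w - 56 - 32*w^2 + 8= 24*m^3 + m^2*(108 - 16*w) + m*(-8*w^2 - 92*w + 36) - 32*w^2 - 112*w - 48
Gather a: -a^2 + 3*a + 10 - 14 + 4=-a^2 + 3*a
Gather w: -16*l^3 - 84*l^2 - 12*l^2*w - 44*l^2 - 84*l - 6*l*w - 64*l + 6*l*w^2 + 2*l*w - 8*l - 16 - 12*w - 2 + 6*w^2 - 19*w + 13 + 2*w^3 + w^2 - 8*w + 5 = -16*l^3 - 128*l^2 - 156*l + 2*w^3 + w^2*(6*l + 7) + w*(-12*l^2 - 4*l - 39)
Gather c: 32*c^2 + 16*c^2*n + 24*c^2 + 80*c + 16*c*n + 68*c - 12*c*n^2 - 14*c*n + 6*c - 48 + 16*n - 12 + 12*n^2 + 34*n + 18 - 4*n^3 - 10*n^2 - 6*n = c^2*(16*n + 56) + c*(-12*n^2 + 2*n + 154) - 4*n^3 + 2*n^2 + 44*n - 42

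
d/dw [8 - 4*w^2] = -8*w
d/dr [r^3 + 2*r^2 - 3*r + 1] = 3*r^2 + 4*r - 3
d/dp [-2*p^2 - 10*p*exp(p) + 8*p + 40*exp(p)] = -10*p*exp(p) - 4*p + 30*exp(p) + 8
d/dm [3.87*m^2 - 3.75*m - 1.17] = 7.74*m - 3.75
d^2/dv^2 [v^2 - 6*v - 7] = 2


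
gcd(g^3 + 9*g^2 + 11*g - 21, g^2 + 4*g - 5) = g - 1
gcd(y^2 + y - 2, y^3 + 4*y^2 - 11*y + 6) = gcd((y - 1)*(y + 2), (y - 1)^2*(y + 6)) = y - 1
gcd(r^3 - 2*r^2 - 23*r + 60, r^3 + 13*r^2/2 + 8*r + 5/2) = r + 5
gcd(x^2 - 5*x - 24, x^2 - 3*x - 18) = x + 3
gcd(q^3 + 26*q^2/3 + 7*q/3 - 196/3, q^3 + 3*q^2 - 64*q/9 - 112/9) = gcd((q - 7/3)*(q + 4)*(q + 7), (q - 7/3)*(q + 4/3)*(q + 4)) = q^2 + 5*q/3 - 28/3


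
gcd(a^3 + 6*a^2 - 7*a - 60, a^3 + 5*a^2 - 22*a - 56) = 1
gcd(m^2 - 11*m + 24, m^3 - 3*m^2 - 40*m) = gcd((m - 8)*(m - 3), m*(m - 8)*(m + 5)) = m - 8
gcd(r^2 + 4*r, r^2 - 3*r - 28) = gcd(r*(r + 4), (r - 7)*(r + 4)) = r + 4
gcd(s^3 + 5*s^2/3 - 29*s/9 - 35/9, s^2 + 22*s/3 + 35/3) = s + 7/3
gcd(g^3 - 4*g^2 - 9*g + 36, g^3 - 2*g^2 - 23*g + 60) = g^2 - 7*g + 12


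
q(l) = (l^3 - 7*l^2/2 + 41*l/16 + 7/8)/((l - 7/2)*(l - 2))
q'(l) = (3*l^2 - 7*l + 41/16)/((l - 7/2)*(l - 2)) - (l^3 - 7*l^2/2 + 41*l/16 + 7/8)/((l - 7/2)*(l - 2)^2) - (l^3 - 7*l^2/2 + 41*l/16 + 7/8)/((l - 7/2)^2*(l - 2))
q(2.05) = -0.48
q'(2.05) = -2.12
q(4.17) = 15.96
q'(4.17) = -13.62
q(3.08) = -10.54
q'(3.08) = -36.20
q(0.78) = 0.37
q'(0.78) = 0.11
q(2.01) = -0.39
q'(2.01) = -1.96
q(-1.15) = -0.56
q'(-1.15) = 0.70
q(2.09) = -0.56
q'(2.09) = -2.30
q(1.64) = 0.11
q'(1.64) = -0.90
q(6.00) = 10.62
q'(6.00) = -0.05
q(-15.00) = -13.35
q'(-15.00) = 0.98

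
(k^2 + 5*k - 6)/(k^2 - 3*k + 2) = (k + 6)/(k - 2)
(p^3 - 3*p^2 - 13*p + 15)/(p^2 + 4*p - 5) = (p^2 - 2*p - 15)/(p + 5)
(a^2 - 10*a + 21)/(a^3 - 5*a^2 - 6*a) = (-a^2 + 10*a - 21)/(a*(-a^2 + 5*a + 6))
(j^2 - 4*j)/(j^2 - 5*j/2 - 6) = 2*j/(2*j + 3)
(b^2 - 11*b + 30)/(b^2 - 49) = (b^2 - 11*b + 30)/(b^2 - 49)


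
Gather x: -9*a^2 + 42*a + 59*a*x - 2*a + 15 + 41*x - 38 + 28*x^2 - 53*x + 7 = -9*a^2 + 40*a + 28*x^2 + x*(59*a - 12) - 16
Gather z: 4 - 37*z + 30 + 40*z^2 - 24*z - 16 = 40*z^2 - 61*z + 18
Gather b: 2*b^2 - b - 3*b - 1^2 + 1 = 2*b^2 - 4*b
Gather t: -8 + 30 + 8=30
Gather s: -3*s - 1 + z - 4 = -3*s + z - 5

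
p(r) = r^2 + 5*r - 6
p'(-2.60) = -0.20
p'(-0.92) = 3.16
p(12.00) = 198.00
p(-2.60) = -12.24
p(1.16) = 1.15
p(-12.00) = 78.00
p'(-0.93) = 3.14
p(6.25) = 64.31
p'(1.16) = 7.32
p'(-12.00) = -19.00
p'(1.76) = 8.52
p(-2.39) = -12.24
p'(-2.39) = 0.22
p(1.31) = 2.27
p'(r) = 2*r + 5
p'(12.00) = 29.00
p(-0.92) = -9.75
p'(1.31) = 7.62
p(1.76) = 5.90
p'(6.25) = 17.50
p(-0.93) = -9.79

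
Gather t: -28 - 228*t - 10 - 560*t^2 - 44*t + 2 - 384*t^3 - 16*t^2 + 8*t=-384*t^3 - 576*t^2 - 264*t - 36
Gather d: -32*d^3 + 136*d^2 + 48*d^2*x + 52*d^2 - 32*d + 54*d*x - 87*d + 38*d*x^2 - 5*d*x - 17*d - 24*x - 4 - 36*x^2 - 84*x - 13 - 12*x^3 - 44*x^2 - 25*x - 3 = -32*d^3 + d^2*(48*x + 188) + d*(38*x^2 + 49*x - 136) - 12*x^3 - 80*x^2 - 133*x - 20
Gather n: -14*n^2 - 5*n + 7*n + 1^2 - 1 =-14*n^2 + 2*n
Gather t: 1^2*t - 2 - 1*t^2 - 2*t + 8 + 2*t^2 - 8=t^2 - t - 2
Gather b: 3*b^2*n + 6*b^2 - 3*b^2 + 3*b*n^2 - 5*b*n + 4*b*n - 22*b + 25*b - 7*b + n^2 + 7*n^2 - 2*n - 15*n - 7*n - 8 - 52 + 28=b^2*(3*n + 3) + b*(3*n^2 - n - 4) + 8*n^2 - 24*n - 32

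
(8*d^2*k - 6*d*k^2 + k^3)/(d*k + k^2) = (8*d^2 - 6*d*k + k^2)/(d + k)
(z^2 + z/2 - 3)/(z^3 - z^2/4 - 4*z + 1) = 2*(2*z - 3)/(4*z^2 - 9*z + 2)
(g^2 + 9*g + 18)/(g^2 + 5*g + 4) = (g^2 + 9*g + 18)/(g^2 + 5*g + 4)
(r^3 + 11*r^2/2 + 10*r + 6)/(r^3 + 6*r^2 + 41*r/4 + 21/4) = 2*(r^2 + 4*r + 4)/(2*r^2 + 9*r + 7)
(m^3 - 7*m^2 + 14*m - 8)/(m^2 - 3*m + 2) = m - 4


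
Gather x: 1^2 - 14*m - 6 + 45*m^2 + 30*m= 45*m^2 + 16*m - 5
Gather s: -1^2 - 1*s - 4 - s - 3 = -2*s - 8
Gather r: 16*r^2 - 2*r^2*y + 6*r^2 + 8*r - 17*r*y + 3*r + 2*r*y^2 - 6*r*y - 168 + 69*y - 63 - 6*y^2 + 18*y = r^2*(22 - 2*y) + r*(2*y^2 - 23*y + 11) - 6*y^2 + 87*y - 231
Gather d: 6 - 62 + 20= -36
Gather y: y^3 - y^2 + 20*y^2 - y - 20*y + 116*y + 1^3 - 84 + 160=y^3 + 19*y^2 + 95*y + 77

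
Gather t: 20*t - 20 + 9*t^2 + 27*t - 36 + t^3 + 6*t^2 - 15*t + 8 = t^3 + 15*t^2 + 32*t - 48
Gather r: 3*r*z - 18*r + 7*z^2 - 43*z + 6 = r*(3*z - 18) + 7*z^2 - 43*z + 6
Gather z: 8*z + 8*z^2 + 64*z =8*z^2 + 72*z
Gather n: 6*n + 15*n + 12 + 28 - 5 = 21*n + 35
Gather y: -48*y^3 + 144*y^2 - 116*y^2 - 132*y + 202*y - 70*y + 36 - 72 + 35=-48*y^3 + 28*y^2 - 1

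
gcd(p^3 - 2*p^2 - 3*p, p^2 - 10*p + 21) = p - 3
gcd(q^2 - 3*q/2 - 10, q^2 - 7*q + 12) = q - 4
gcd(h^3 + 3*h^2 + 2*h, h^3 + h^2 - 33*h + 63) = 1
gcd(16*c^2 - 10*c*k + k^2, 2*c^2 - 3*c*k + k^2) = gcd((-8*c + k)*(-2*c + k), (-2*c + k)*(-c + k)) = 2*c - k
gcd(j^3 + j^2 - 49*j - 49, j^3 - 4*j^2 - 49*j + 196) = j^2 - 49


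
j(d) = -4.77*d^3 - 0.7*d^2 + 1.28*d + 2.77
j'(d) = -14.31*d^2 - 1.4*d + 1.28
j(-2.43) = 63.97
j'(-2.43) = -79.82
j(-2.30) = 54.16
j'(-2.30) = -71.20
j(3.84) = -272.73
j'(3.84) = -215.11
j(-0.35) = 2.44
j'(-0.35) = 0.02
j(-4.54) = 428.89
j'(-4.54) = -287.32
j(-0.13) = 2.60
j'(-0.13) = 1.22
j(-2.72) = 90.10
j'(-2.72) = -100.78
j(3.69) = -241.70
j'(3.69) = -198.73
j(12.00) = -8325.23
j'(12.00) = -2076.16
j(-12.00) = 8129.17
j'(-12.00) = -2042.56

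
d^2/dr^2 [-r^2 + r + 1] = -2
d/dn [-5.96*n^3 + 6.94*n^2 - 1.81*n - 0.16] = -17.88*n^2 + 13.88*n - 1.81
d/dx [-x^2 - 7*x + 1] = -2*x - 7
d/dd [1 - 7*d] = -7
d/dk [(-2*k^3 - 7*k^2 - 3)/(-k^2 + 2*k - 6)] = 2*(k^4 - 4*k^3 + 11*k^2 + 39*k + 3)/(k^4 - 4*k^3 + 16*k^2 - 24*k + 36)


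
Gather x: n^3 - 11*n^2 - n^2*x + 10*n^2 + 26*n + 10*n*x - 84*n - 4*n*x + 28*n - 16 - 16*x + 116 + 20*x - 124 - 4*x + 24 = n^3 - n^2 - 30*n + x*(-n^2 + 6*n)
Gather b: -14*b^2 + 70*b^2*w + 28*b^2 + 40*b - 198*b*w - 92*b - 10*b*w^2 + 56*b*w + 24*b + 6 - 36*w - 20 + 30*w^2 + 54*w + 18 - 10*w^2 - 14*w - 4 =b^2*(70*w + 14) + b*(-10*w^2 - 142*w - 28) + 20*w^2 + 4*w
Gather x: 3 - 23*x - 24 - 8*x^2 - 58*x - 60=-8*x^2 - 81*x - 81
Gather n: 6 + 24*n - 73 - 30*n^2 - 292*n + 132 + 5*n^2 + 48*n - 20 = -25*n^2 - 220*n + 45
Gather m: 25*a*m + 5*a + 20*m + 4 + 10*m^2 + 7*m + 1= 5*a + 10*m^2 + m*(25*a + 27) + 5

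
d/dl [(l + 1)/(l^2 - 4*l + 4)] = (-l - 4)/(l^3 - 6*l^2 + 12*l - 8)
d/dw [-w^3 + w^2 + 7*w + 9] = -3*w^2 + 2*w + 7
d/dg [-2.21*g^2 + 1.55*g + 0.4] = 1.55 - 4.42*g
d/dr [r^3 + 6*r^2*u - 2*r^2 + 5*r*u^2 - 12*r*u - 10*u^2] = 3*r^2 + 12*r*u - 4*r + 5*u^2 - 12*u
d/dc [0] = 0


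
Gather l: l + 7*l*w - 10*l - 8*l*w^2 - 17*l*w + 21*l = l*(-8*w^2 - 10*w + 12)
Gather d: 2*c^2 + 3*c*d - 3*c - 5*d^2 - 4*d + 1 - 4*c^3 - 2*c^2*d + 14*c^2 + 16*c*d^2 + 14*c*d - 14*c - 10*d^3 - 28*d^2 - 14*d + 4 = -4*c^3 + 16*c^2 - 17*c - 10*d^3 + d^2*(16*c - 33) + d*(-2*c^2 + 17*c - 18) + 5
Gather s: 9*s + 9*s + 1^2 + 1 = 18*s + 2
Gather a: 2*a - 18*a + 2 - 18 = -16*a - 16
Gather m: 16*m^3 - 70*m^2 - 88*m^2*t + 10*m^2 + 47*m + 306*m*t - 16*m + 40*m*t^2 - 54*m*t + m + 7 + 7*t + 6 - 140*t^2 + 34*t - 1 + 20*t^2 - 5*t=16*m^3 + m^2*(-88*t - 60) + m*(40*t^2 + 252*t + 32) - 120*t^2 + 36*t + 12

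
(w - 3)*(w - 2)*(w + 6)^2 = w^4 + 7*w^3 - 18*w^2 - 108*w + 216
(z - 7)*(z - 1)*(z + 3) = z^3 - 5*z^2 - 17*z + 21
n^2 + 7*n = n*(n + 7)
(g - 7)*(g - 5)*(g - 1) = g^3 - 13*g^2 + 47*g - 35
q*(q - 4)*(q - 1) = q^3 - 5*q^2 + 4*q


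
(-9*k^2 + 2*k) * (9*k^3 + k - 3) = -81*k^5 + 18*k^4 - 9*k^3 + 29*k^2 - 6*k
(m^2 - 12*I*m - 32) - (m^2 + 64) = -12*I*m - 96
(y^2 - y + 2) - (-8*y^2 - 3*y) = 9*y^2 + 2*y + 2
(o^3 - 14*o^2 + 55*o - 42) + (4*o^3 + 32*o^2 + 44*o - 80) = 5*o^3 + 18*o^2 + 99*o - 122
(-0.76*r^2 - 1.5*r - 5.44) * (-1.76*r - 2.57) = 1.3376*r^3 + 4.5932*r^2 + 13.4294*r + 13.9808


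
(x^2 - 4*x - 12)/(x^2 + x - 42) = (x + 2)/(x + 7)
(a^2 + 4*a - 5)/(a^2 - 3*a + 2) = (a + 5)/(a - 2)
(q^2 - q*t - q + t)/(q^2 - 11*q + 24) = (q^2 - q*t - q + t)/(q^2 - 11*q + 24)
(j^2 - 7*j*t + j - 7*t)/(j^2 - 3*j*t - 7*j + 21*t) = (j^2 - 7*j*t + j - 7*t)/(j^2 - 3*j*t - 7*j + 21*t)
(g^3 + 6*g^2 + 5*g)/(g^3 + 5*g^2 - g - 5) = g/(g - 1)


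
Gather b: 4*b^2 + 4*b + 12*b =4*b^2 + 16*b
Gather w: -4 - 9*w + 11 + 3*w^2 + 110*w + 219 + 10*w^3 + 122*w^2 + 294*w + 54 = 10*w^3 + 125*w^2 + 395*w + 280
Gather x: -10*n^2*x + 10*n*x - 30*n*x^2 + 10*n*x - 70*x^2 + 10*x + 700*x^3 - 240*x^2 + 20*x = 700*x^3 + x^2*(-30*n - 310) + x*(-10*n^2 + 20*n + 30)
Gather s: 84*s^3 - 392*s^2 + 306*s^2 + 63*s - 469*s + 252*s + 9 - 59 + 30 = 84*s^3 - 86*s^2 - 154*s - 20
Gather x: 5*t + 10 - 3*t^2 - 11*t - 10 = -3*t^2 - 6*t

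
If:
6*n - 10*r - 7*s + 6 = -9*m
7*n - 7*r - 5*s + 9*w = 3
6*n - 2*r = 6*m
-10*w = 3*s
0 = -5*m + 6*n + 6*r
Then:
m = -576/601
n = -552/601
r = 72/601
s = -5610/4207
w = 1683/4207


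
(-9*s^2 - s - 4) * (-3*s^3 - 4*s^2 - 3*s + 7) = 27*s^5 + 39*s^4 + 43*s^3 - 44*s^2 + 5*s - 28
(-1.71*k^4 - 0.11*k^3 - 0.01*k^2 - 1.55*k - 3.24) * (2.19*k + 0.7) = -3.7449*k^5 - 1.4379*k^4 - 0.0989*k^3 - 3.4015*k^2 - 8.1806*k - 2.268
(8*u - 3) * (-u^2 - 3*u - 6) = -8*u^3 - 21*u^2 - 39*u + 18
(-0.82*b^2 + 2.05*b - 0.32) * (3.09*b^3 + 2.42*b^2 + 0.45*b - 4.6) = -2.5338*b^5 + 4.3501*b^4 + 3.6032*b^3 + 3.9201*b^2 - 9.574*b + 1.472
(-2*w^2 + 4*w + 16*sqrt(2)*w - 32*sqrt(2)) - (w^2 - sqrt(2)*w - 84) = -3*w^2 + 4*w + 17*sqrt(2)*w - 32*sqrt(2) + 84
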